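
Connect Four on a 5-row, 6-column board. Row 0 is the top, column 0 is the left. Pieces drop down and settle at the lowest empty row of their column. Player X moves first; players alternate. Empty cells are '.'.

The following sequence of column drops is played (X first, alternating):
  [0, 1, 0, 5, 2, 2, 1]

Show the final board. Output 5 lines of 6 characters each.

Move 1: X drops in col 0, lands at row 4
Move 2: O drops in col 1, lands at row 4
Move 3: X drops in col 0, lands at row 3
Move 4: O drops in col 5, lands at row 4
Move 5: X drops in col 2, lands at row 4
Move 6: O drops in col 2, lands at row 3
Move 7: X drops in col 1, lands at row 3

Answer: ......
......
......
XXO...
XOX..O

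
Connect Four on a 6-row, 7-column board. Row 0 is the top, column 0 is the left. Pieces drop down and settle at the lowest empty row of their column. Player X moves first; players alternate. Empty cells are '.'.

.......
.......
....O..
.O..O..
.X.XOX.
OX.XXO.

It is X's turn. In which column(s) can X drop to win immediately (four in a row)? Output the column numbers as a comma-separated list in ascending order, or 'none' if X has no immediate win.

Answer: 2

Derivation:
col 0: drop X → no win
col 1: drop X → no win
col 2: drop X → WIN!
col 3: drop X → no win
col 4: drop X → no win
col 5: drop X → no win
col 6: drop X → no win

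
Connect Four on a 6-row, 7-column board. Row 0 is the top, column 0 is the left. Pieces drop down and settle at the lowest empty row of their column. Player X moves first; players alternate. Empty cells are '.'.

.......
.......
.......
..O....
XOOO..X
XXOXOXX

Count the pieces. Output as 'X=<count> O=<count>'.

X=7 O=6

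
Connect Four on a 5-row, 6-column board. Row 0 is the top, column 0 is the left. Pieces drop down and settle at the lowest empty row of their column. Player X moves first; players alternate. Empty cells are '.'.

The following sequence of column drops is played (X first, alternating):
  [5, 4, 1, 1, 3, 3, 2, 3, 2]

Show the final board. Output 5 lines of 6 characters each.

Move 1: X drops in col 5, lands at row 4
Move 2: O drops in col 4, lands at row 4
Move 3: X drops in col 1, lands at row 4
Move 4: O drops in col 1, lands at row 3
Move 5: X drops in col 3, lands at row 4
Move 6: O drops in col 3, lands at row 3
Move 7: X drops in col 2, lands at row 4
Move 8: O drops in col 3, lands at row 2
Move 9: X drops in col 2, lands at row 3

Answer: ......
......
...O..
.OXO..
.XXXOX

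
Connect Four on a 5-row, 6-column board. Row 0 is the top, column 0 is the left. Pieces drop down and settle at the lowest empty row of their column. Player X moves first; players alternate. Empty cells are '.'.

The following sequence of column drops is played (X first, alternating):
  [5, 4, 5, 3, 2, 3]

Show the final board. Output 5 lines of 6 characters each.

Move 1: X drops in col 5, lands at row 4
Move 2: O drops in col 4, lands at row 4
Move 3: X drops in col 5, lands at row 3
Move 4: O drops in col 3, lands at row 4
Move 5: X drops in col 2, lands at row 4
Move 6: O drops in col 3, lands at row 3

Answer: ......
......
......
...O.X
..XOOX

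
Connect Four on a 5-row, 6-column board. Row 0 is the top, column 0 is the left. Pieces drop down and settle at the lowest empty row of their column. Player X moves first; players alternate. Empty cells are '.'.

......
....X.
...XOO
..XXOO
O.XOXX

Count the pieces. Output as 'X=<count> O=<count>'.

X=7 O=6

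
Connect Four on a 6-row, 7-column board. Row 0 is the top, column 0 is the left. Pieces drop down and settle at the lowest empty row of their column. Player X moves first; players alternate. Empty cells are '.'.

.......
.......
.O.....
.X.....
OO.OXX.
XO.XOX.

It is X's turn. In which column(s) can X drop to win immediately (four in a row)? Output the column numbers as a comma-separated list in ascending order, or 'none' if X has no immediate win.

Answer: none

Derivation:
col 0: drop X → no win
col 1: drop X → no win
col 2: drop X → no win
col 3: drop X → no win
col 4: drop X → no win
col 5: drop X → no win
col 6: drop X → no win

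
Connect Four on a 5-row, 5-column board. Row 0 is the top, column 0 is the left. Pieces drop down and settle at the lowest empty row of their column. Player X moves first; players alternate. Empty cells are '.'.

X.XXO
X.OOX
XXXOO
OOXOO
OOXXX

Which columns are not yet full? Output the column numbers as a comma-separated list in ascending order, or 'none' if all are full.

Answer: 1

Derivation:
col 0: top cell = 'X' → FULL
col 1: top cell = '.' → open
col 2: top cell = 'X' → FULL
col 3: top cell = 'X' → FULL
col 4: top cell = 'O' → FULL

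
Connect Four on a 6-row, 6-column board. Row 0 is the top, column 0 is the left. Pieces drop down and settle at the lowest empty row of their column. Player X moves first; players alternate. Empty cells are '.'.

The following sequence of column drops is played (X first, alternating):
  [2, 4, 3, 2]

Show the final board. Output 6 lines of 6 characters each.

Answer: ......
......
......
......
..O...
..XXO.

Derivation:
Move 1: X drops in col 2, lands at row 5
Move 2: O drops in col 4, lands at row 5
Move 3: X drops in col 3, lands at row 5
Move 4: O drops in col 2, lands at row 4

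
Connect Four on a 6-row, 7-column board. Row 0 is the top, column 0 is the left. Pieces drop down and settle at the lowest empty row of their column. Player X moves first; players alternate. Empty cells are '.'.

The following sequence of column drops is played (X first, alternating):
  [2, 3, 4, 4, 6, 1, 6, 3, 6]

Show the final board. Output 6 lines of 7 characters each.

Move 1: X drops in col 2, lands at row 5
Move 2: O drops in col 3, lands at row 5
Move 3: X drops in col 4, lands at row 5
Move 4: O drops in col 4, lands at row 4
Move 5: X drops in col 6, lands at row 5
Move 6: O drops in col 1, lands at row 5
Move 7: X drops in col 6, lands at row 4
Move 8: O drops in col 3, lands at row 4
Move 9: X drops in col 6, lands at row 3

Answer: .......
.......
.......
......X
...OO.X
.OXOX.X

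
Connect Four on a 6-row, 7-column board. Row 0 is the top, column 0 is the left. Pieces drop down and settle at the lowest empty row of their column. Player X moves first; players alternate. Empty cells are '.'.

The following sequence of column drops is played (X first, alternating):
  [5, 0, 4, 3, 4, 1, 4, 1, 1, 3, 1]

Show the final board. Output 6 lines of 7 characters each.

Move 1: X drops in col 5, lands at row 5
Move 2: O drops in col 0, lands at row 5
Move 3: X drops in col 4, lands at row 5
Move 4: O drops in col 3, lands at row 5
Move 5: X drops in col 4, lands at row 4
Move 6: O drops in col 1, lands at row 5
Move 7: X drops in col 4, lands at row 3
Move 8: O drops in col 1, lands at row 4
Move 9: X drops in col 1, lands at row 3
Move 10: O drops in col 3, lands at row 4
Move 11: X drops in col 1, lands at row 2

Answer: .......
.......
.X.....
.X..X..
.O.OX..
OO.OXX.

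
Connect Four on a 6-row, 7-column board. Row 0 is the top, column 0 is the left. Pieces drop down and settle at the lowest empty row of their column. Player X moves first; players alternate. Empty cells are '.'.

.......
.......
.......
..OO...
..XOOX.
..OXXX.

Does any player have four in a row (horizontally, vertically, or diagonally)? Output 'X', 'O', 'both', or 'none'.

none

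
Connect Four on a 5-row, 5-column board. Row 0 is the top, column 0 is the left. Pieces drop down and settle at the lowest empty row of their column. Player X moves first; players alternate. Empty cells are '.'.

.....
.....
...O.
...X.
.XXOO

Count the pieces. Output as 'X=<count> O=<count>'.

X=3 O=3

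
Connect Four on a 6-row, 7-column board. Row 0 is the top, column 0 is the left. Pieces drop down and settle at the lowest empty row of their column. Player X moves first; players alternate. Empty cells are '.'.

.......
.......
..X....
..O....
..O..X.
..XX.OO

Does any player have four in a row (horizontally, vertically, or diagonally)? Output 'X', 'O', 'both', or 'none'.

none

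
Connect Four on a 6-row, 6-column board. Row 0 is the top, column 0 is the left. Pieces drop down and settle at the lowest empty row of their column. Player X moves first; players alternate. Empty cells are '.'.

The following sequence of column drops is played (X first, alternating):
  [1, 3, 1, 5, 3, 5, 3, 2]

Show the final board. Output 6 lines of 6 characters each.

Answer: ......
......
......
...X..
.X.X.O
.XOO.O

Derivation:
Move 1: X drops in col 1, lands at row 5
Move 2: O drops in col 3, lands at row 5
Move 3: X drops in col 1, lands at row 4
Move 4: O drops in col 5, lands at row 5
Move 5: X drops in col 3, lands at row 4
Move 6: O drops in col 5, lands at row 4
Move 7: X drops in col 3, lands at row 3
Move 8: O drops in col 2, lands at row 5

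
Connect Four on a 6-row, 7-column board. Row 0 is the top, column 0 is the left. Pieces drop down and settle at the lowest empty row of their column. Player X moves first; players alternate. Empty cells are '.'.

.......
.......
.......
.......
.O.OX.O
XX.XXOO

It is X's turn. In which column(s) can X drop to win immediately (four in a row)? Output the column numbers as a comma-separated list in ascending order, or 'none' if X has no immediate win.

Answer: 2

Derivation:
col 0: drop X → no win
col 1: drop X → no win
col 2: drop X → WIN!
col 3: drop X → no win
col 4: drop X → no win
col 5: drop X → no win
col 6: drop X → no win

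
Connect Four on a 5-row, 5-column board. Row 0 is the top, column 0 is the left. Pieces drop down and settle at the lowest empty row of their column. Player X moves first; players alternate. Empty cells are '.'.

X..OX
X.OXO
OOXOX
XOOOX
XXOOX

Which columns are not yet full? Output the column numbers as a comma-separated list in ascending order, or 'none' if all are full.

Answer: 1,2

Derivation:
col 0: top cell = 'X' → FULL
col 1: top cell = '.' → open
col 2: top cell = '.' → open
col 3: top cell = 'O' → FULL
col 4: top cell = 'X' → FULL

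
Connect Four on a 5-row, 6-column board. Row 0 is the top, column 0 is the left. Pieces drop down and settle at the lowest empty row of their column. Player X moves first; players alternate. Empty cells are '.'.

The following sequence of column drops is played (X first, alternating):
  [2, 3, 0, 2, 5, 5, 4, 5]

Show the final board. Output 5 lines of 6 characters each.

Move 1: X drops in col 2, lands at row 4
Move 2: O drops in col 3, lands at row 4
Move 3: X drops in col 0, lands at row 4
Move 4: O drops in col 2, lands at row 3
Move 5: X drops in col 5, lands at row 4
Move 6: O drops in col 5, lands at row 3
Move 7: X drops in col 4, lands at row 4
Move 8: O drops in col 5, lands at row 2

Answer: ......
......
.....O
..O..O
X.XOXX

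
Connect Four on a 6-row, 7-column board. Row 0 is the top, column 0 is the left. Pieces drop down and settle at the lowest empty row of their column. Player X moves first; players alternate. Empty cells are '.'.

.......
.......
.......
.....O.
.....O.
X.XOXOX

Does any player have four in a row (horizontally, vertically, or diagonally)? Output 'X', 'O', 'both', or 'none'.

none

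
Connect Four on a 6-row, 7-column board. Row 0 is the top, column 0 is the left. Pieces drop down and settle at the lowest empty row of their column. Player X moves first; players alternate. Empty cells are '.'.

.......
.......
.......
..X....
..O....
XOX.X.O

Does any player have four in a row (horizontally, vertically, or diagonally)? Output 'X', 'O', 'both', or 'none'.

none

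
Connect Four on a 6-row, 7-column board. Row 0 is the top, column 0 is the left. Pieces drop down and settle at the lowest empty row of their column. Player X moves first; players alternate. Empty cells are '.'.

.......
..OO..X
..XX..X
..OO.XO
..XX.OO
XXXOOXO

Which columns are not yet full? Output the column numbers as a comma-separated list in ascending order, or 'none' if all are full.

col 0: top cell = '.' → open
col 1: top cell = '.' → open
col 2: top cell = '.' → open
col 3: top cell = '.' → open
col 4: top cell = '.' → open
col 5: top cell = '.' → open
col 6: top cell = '.' → open

Answer: 0,1,2,3,4,5,6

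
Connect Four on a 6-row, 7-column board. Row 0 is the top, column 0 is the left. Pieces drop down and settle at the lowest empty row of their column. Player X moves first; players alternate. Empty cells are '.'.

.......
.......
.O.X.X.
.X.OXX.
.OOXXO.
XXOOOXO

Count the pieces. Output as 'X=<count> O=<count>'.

X=10 O=9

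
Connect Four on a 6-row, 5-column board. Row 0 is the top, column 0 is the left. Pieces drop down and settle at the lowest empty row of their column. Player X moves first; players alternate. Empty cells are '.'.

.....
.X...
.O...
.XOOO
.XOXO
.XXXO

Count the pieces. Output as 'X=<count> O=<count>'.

X=7 O=7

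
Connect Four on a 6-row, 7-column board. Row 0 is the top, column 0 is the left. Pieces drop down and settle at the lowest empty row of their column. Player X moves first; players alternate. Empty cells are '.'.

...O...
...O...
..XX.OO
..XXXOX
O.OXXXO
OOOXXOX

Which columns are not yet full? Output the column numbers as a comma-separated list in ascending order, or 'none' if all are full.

col 0: top cell = '.' → open
col 1: top cell = '.' → open
col 2: top cell = '.' → open
col 3: top cell = 'O' → FULL
col 4: top cell = '.' → open
col 5: top cell = '.' → open
col 6: top cell = '.' → open

Answer: 0,1,2,4,5,6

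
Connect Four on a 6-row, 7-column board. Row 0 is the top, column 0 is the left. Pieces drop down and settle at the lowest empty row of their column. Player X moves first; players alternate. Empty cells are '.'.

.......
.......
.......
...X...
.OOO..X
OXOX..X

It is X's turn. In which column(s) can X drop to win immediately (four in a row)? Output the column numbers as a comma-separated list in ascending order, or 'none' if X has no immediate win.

col 0: drop X → no win
col 1: drop X → no win
col 2: drop X → no win
col 3: drop X → no win
col 4: drop X → no win
col 5: drop X → no win
col 6: drop X → no win

Answer: none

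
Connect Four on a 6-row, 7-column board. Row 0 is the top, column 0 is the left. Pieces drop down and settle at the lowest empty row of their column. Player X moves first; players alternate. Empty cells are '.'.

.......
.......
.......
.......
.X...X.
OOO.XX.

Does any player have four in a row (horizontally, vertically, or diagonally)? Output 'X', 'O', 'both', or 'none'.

none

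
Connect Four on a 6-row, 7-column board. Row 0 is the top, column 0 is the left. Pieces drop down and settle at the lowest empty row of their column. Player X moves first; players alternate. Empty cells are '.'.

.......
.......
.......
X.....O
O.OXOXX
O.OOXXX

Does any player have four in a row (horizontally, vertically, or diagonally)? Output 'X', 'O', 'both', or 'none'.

none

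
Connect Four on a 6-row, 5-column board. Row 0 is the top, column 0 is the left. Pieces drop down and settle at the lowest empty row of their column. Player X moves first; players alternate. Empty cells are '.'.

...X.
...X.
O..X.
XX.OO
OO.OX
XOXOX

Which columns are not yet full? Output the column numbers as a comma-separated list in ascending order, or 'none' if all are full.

col 0: top cell = '.' → open
col 1: top cell = '.' → open
col 2: top cell = '.' → open
col 3: top cell = 'X' → FULL
col 4: top cell = '.' → open

Answer: 0,1,2,4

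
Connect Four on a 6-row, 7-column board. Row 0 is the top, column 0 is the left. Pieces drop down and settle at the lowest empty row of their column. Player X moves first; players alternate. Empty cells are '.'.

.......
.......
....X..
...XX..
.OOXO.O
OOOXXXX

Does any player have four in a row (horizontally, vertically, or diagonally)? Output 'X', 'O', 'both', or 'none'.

X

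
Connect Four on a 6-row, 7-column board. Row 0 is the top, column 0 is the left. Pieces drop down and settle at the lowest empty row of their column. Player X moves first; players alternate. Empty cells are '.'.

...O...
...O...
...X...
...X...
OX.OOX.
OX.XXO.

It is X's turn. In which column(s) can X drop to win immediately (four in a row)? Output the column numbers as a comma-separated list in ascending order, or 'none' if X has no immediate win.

col 0: drop X → no win
col 1: drop X → no win
col 2: drop X → WIN!
col 4: drop X → no win
col 5: drop X → no win
col 6: drop X → no win

Answer: 2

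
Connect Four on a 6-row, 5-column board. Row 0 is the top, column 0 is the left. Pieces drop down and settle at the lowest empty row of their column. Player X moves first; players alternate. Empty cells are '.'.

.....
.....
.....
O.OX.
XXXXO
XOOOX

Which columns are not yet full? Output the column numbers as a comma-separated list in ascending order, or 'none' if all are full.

Answer: 0,1,2,3,4

Derivation:
col 0: top cell = '.' → open
col 1: top cell = '.' → open
col 2: top cell = '.' → open
col 3: top cell = '.' → open
col 4: top cell = '.' → open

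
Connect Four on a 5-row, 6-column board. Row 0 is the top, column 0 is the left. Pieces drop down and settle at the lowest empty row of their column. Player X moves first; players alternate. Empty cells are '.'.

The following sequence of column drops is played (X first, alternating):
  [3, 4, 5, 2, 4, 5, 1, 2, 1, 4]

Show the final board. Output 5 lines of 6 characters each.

Move 1: X drops in col 3, lands at row 4
Move 2: O drops in col 4, lands at row 4
Move 3: X drops in col 5, lands at row 4
Move 4: O drops in col 2, lands at row 4
Move 5: X drops in col 4, lands at row 3
Move 6: O drops in col 5, lands at row 3
Move 7: X drops in col 1, lands at row 4
Move 8: O drops in col 2, lands at row 3
Move 9: X drops in col 1, lands at row 3
Move 10: O drops in col 4, lands at row 2

Answer: ......
......
....O.
.XO.XO
.XOXOX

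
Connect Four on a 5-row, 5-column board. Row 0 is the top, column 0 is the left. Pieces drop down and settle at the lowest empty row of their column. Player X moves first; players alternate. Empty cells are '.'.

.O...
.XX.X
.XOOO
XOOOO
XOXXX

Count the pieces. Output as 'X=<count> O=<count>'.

X=9 O=9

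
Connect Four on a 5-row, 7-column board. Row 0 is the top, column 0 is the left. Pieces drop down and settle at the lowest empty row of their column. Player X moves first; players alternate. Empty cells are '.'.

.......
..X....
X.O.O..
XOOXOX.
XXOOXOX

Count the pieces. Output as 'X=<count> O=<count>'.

X=9 O=8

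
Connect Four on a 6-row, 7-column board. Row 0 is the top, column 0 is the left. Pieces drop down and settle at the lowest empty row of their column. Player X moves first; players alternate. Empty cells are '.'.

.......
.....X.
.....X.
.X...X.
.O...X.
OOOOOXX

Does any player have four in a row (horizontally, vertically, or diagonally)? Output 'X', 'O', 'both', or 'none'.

both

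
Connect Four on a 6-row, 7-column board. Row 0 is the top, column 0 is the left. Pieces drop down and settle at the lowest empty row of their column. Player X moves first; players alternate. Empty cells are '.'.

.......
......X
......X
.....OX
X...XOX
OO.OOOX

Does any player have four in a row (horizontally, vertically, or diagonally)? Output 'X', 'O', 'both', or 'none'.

X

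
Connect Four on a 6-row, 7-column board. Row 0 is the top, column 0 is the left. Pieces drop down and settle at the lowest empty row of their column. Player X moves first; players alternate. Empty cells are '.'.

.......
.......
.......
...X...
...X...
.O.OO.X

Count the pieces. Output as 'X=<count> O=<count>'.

X=3 O=3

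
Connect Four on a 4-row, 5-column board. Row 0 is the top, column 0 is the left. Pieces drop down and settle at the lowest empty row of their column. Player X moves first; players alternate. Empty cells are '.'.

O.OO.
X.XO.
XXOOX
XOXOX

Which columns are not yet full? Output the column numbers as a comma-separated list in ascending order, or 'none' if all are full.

col 0: top cell = 'O' → FULL
col 1: top cell = '.' → open
col 2: top cell = 'O' → FULL
col 3: top cell = 'O' → FULL
col 4: top cell = '.' → open

Answer: 1,4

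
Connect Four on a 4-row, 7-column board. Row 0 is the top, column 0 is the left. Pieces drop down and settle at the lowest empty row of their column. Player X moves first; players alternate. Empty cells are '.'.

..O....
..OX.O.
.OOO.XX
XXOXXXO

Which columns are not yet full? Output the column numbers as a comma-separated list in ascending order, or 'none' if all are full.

Answer: 0,1,3,4,5,6

Derivation:
col 0: top cell = '.' → open
col 1: top cell = '.' → open
col 2: top cell = 'O' → FULL
col 3: top cell = '.' → open
col 4: top cell = '.' → open
col 5: top cell = '.' → open
col 6: top cell = '.' → open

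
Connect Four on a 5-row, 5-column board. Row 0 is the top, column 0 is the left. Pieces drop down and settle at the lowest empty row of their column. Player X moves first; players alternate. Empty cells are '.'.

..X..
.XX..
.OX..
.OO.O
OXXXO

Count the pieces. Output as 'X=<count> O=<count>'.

X=7 O=6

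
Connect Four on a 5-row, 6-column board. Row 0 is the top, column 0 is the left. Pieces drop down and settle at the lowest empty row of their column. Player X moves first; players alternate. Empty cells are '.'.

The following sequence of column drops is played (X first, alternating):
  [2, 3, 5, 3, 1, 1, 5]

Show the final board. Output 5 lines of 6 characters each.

Move 1: X drops in col 2, lands at row 4
Move 2: O drops in col 3, lands at row 4
Move 3: X drops in col 5, lands at row 4
Move 4: O drops in col 3, lands at row 3
Move 5: X drops in col 1, lands at row 4
Move 6: O drops in col 1, lands at row 3
Move 7: X drops in col 5, lands at row 3

Answer: ......
......
......
.O.O.X
.XXO.X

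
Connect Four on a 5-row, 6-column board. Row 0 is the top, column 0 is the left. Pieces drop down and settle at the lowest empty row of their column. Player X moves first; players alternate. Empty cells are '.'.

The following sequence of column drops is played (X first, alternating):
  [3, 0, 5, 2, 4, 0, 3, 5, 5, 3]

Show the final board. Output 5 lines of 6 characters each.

Answer: ......
......
...O.X
O..X.O
O.OXXX

Derivation:
Move 1: X drops in col 3, lands at row 4
Move 2: O drops in col 0, lands at row 4
Move 3: X drops in col 5, lands at row 4
Move 4: O drops in col 2, lands at row 4
Move 5: X drops in col 4, lands at row 4
Move 6: O drops in col 0, lands at row 3
Move 7: X drops in col 3, lands at row 3
Move 8: O drops in col 5, lands at row 3
Move 9: X drops in col 5, lands at row 2
Move 10: O drops in col 3, lands at row 2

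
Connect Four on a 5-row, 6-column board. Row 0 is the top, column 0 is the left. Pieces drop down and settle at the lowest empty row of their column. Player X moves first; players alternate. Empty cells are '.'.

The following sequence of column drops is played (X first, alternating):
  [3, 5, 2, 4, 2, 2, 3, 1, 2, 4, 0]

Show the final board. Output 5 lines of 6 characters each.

Answer: ......
..X...
..O...
..XXO.
XOXXOO

Derivation:
Move 1: X drops in col 3, lands at row 4
Move 2: O drops in col 5, lands at row 4
Move 3: X drops in col 2, lands at row 4
Move 4: O drops in col 4, lands at row 4
Move 5: X drops in col 2, lands at row 3
Move 6: O drops in col 2, lands at row 2
Move 7: X drops in col 3, lands at row 3
Move 8: O drops in col 1, lands at row 4
Move 9: X drops in col 2, lands at row 1
Move 10: O drops in col 4, lands at row 3
Move 11: X drops in col 0, lands at row 4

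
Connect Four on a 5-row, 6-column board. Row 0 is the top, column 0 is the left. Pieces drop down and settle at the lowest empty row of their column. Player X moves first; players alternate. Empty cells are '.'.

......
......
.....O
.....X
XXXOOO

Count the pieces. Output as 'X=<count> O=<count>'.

X=4 O=4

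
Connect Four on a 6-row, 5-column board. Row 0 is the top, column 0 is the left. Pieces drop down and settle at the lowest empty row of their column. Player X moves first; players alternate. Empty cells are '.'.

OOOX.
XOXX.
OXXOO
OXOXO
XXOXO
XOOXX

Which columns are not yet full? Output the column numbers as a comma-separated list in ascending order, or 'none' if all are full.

Answer: 4

Derivation:
col 0: top cell = 'O' → FULL
col 1: top cell = 'O' → FULL
col 2: top cell = 'O' → FULL
col 3: top cell = 'X' → FULL
col 4: top cell = '.' → open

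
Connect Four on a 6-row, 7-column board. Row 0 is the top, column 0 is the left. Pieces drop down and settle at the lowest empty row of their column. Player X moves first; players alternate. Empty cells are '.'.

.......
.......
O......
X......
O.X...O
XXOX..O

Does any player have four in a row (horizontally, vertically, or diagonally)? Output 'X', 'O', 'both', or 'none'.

none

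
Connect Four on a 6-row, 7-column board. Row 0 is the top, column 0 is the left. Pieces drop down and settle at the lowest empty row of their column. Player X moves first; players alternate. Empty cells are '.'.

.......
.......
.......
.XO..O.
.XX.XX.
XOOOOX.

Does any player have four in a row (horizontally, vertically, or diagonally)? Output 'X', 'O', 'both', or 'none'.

O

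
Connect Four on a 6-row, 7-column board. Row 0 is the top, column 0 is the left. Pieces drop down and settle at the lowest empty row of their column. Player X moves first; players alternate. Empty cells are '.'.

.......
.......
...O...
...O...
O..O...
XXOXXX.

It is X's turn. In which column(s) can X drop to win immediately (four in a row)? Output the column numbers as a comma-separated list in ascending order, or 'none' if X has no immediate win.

Answer: 6

Derivation:
col 0: drop X → no win
col 1: drop X → no win
col 2: drop X → no win
col 3: drop X → no win
col 4: drop X → no win
col 5: drop X → no win
col 6: drop X → WIN!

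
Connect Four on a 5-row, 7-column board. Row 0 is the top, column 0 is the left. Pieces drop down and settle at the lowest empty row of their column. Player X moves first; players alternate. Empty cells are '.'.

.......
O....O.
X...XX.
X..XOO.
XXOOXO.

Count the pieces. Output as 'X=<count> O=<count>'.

X=8 O=7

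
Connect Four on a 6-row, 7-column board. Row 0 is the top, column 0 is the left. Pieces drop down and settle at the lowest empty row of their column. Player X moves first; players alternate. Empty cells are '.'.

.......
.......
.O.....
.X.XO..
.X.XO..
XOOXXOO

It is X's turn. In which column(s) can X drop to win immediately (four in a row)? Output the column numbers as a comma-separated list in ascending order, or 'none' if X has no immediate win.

Answer: 3

Derivation:
col 0: drop X → no win
col 1: drop X → no win
col 2: drop X → no win
col 3: drop X → WIN!
col 4: drop X → no win
col 5: drop X → no win
col 6: drop X → no win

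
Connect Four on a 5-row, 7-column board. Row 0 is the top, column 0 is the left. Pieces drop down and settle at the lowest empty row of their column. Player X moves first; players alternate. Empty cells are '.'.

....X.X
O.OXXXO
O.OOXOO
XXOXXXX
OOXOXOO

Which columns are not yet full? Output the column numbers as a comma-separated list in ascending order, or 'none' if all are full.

col 0: top cell = '.' → open
col 1: top cell = '.' → open
col 2: top cell = '.' → open
col 3: top cell = '.' → open
col 4: top cell = 'X' → FULL
col 5: top cell = '.' → open
col 6: top cell = 'X' → FULL

Answer: 0,1,2,3,5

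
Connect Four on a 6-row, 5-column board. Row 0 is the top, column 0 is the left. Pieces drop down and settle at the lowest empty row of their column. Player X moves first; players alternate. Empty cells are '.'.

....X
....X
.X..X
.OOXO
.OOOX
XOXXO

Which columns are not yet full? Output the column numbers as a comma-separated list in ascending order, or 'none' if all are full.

col 0: top cell = '.' → open
col 1: top cell = '.' → open
col 2: top cell = '.' → open
col 3: top cell = '.' → open
col 4: top cell = 'X' → FULL

Answer: 0,1,2,3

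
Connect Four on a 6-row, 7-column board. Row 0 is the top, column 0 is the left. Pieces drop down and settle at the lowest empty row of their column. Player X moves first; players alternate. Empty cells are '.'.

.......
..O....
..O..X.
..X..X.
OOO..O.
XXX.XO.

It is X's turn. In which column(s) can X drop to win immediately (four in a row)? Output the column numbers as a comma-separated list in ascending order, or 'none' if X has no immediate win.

col 0: drop X → no win
col 1: drop X → no win
col 2: drop X → no win
col 3: drop X → WIN!
col 4: drop X → no win
col 5: drop X → no win
col 6: drop X → no win

Answer: 3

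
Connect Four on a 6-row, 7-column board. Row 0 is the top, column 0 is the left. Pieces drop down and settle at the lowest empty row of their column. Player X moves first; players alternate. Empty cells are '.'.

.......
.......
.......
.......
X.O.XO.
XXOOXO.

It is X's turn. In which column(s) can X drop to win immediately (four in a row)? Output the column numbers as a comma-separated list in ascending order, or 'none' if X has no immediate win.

Answer: none

Derivation:
col 0: drop X → no win
col 1: drop X → no win
col 2: drop X → no win
col 3: drop X → no win
col 4: drop X → no win
col 5: drop X → no win
col 6: drop X → no win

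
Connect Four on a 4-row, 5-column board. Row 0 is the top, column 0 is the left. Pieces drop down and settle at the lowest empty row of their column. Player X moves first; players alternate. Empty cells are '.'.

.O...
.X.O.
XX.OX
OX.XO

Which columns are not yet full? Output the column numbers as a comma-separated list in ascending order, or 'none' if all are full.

col 0: top cell = '.' → open
col 1: top cell = 'O' → FULL
col 2: top cell = '.' → open
col 3: top cell = '.' → open
col 4: top cell = '.' → open

Answer: 0,2,3,4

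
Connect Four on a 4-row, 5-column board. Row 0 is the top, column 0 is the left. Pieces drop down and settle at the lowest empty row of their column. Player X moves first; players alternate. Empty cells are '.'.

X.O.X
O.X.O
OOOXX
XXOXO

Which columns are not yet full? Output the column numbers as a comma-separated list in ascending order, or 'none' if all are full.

Answer: 1,3

Derivation:
col 0: top cell = 'X' → FULL
col 1: top cell = '.' → open
col 2: top cell = 'O' → FULL
col 3: top cell = '.' → open
col 4: top cell = 'X' → FULL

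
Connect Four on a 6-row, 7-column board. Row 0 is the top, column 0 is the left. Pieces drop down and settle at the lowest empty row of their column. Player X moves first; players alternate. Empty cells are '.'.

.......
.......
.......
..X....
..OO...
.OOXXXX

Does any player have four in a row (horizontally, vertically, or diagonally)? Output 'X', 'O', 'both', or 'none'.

X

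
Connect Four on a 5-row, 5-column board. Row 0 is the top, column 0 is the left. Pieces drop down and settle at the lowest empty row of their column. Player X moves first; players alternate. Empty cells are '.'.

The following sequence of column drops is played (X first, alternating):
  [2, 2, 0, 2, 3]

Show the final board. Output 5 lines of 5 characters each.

Answer: .....
.....
..O..
..O..
X.XX.

Derivation:
Move 1: X drops in col 2, lands at row 4
Move 2: O drops in col 2, lands at row 3
Move 3: X drops in col 0, lands at row 4
Move 4: O drops in col 2, lands at row 2
Move 5: X drops in col 3, lands at row 4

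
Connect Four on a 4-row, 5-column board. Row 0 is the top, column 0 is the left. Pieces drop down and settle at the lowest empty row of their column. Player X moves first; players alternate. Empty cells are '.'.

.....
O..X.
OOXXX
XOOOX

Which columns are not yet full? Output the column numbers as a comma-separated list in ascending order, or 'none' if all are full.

Answer: 0,1,2,3,4

Derivation:
col 0: top cell = '.' → open
col 1: top cell = '.' → open
col 2: top cell = '.' → open
col 3: top cell = '.' → open
col 4: top cell = '.' → open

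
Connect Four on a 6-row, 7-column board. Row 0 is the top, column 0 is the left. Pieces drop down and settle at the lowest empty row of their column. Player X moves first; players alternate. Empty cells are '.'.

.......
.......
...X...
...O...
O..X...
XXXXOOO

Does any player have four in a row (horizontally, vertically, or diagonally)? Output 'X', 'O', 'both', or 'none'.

X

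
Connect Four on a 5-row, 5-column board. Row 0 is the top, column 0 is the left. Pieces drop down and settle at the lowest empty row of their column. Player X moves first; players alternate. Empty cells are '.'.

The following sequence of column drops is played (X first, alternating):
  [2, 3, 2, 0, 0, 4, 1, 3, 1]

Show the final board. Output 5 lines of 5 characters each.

Move 1: X drops in col 2, lands at row 4
Move 2: O drops in col 3, lands at row 4
Move 3: X drops in col 2, lands at row 3
Move 4: O drops in col 0, lands at row 4
Move 5: X drops in col 0, lands at row 3
Move 6: O drops in col 4, lands at row 4
Move 7: X drops in col 1, lands at row 4
Move 8: O drops in col 3, lands at row 3
Move 9: X drops in col 1, lands at row 3

Answer: .....
.....
.....
XXXO.
OXXOO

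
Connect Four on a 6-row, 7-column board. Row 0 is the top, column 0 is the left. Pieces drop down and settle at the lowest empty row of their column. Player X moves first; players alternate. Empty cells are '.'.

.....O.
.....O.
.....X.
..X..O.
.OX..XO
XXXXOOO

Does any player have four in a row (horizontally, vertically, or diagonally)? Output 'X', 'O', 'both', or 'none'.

X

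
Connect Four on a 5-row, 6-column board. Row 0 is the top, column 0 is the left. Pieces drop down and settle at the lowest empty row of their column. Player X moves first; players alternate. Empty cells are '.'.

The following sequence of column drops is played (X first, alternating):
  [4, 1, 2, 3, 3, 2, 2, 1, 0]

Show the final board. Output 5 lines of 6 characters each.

Move 1: X drops in col 4, lands at row 4
Move 2: O drops in col 1, lands at row 4
Move 3: X drops in col 2, lands at row 4
Move 4: O drops in col 3, lands at row 4
Move 5: X drops in col 3, lands at row 3
Move 6: O drops in col 2, lands at row 3
Move 7: X drops in col 2, lands at row 2
Move 8: O drops in col 1, lands at row 3
Move 9: X drops in col 0, lands at row 4

Answer: ......
......
..X...
.OOX..
XOXOX.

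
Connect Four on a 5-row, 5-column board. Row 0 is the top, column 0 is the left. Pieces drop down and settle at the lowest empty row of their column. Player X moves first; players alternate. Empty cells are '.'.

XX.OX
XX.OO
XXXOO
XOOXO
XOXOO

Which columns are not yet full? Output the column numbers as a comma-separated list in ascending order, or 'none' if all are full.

col 0: top cell = 'X' → FULL
col 1: top cell = 'X' → FULL
col 2: top cell = '.' → open
col 3: top cell = 'O' → FULL
col 4: top cell = 'X' → FULL

Answer: 2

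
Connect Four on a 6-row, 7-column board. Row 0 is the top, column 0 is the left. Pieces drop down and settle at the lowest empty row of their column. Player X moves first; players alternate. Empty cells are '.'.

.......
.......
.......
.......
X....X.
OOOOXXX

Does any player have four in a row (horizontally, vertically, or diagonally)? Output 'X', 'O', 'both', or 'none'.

O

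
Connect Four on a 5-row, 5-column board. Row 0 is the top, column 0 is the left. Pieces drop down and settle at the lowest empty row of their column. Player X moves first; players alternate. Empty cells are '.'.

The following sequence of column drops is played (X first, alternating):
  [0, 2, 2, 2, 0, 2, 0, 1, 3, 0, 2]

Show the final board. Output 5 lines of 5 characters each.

Move 1: X drops in col 0, lands at row 4
Move 2: O drops in col 2, lands at row 4
Move 3: X drops in col 2, lands at row 3
Move 4: O drops in col 2, lands at row 2
Move 5: X drops in col 0, lands at row 3
Move 6: O drops in col 2, lands at row 1
Move 7: X drops in col 0, lands at row 2
Move 8: O drops in col 1, lands at row 4
Move 9: X drops in col 3, lands at row 4
Move 10: O drops in col 0, lands at row 1
Move 11: X drops in col 2, lands at row 0

Answer: ..X..
O.O..
X.O..
X.X..
XOOX.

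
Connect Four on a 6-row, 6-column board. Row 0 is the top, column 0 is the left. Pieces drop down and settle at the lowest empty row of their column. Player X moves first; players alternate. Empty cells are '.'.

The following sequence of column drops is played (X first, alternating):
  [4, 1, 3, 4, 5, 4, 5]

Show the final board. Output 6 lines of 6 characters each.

Move 1: X drops in col 4, lands at row 5
Move 2: O drops in col 1, lands at row 5
Move 3: X drops in col 3, lands at row 5
Move 4: O drops in col 4, lands at row 4
Move 5: X drops in col 5, lands at row 5
Move 6: O drops in col 4, lands at row 3
Move 7: X drops in col 5, lands at row 4

Answer: ......
......
......
....O.
....OX
.O.XXX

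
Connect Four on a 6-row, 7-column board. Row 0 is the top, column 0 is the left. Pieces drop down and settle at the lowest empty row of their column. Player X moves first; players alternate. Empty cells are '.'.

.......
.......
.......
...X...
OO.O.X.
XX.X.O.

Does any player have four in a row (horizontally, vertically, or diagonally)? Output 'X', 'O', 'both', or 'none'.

none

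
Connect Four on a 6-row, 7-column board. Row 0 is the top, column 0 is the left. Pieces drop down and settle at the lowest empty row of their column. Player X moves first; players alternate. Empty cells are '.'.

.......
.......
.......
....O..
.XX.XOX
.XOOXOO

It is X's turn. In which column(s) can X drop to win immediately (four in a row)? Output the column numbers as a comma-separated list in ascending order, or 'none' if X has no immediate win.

col 0: drop X → no win
col 1: drop X → no win
col 2: drop X → no win
col 3: drop X → WIN!
col 4: drop X → no win
col 5: drop X → no win
col 6: drop X → no win

Answer: 3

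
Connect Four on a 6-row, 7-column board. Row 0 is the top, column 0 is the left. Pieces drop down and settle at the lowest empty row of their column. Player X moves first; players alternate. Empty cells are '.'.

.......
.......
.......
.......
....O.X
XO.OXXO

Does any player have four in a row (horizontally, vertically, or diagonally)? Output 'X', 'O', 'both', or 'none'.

none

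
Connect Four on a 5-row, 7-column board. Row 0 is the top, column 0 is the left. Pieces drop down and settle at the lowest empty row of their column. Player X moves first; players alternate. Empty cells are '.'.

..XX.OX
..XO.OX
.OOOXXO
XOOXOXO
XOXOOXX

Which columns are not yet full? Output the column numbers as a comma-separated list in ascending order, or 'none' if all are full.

col 0: top cell = '.' → open
col 1: top cell = '.' → open
col 2: top cell = 'X' → FULL
col 3: top cell = 'X' → FULL
col 4: top cell = '.' → open
col 5: top cell = 'O' → FULL
col 6: top cell = 'X' → FULL

Answer: 0,1,4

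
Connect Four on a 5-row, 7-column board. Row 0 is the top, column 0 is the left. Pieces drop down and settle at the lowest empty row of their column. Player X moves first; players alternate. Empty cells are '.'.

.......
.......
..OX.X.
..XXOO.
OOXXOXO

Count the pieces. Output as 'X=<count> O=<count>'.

X=7 O=7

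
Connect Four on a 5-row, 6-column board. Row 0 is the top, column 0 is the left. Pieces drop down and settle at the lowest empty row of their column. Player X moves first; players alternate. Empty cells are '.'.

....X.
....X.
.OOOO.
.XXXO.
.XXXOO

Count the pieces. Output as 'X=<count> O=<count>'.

X=8 O=7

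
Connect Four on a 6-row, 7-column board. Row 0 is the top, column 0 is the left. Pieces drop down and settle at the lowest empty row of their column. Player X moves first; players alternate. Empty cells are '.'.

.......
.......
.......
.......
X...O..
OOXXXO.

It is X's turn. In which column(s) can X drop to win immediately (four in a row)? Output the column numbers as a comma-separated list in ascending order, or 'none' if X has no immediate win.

Answer: none

Derivation:
col 0: drop X → no win
col 1: drop X → no win
col 2: drop X → no win
col 3: drop X → no win
col 4: drop X → no win
col 5: drop X → no win
col 6: drop X → no win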